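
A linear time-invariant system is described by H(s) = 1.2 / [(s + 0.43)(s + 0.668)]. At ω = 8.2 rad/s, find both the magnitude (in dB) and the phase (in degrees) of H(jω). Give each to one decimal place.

|j8.2 + 0.43| = √(8.2² + 0.43²) = 8.211
|j8.2 + 0.668| = √(8.2² + 0.668²) = 8.227
|H(j8.2)| = 1.2 / (8.211 × 8.227) = 0.017763
20 log₁₀(0.017763) = -35.01 dB
∠(j8.2 + 0.43) = arctan(8.2/0.43) = 87.00°
∠(j8.2 + 0.668) = arctan(8.2/0.668) = 85.34°
∠H(j8.2) = − (87.00° + 85.34°) = -172.34°

|H| = -35.0 dB, ∠H = -172.3°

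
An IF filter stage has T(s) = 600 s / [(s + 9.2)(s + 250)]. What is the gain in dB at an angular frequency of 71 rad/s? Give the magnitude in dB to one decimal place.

7.2 dB

|j71| = 71
|j71 + 9.2| = √(71² + 9.2²) = 71.59
|j71 + 250| = √(71² + 250²) = 259.9
|T(j71)| = 600 × 71 / (71.59 × 259.9) = 2.2896
20 log₁₀(2.2896) = 7.20 dB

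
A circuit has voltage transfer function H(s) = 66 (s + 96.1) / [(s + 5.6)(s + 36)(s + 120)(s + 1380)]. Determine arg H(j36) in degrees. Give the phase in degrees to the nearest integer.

-124°

∠(j36 + 96.1) = arctan(36/96.1) = 20.54°
∠(j36 + 5.6) = arctan(36/5.6) = 81.16°
∠(j36 + 36) = arctan(36/36) = 45.00°
∠(j36 + 120) = arctan(36/120) = 16.70°
∠(j36 + 1380) = arctan(36/1380) = 1.49°
∠H(j36) = 20.54° − (81.16° + 45.00° + 16.70° + 1.49°) = -123.82°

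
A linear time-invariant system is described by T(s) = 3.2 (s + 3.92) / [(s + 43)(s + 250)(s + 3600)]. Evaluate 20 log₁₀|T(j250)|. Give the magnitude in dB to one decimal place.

-112.1 dB

|j250 + 3.92| = √(250² + 3.92²) = 250
|j250 + 43| = √(250² + 43²) = 253.7
|j250 + 250| = √(250² + 250²) = 353.6
|j250 + 3600| = √(250² + 3600²) = 3609
|T(j250)| = 3.2 × 250 / (253.7 × 353.6 × 3609) = 2.4721e-06
20 log₁₀(2.4721e-06) = -112.14 dB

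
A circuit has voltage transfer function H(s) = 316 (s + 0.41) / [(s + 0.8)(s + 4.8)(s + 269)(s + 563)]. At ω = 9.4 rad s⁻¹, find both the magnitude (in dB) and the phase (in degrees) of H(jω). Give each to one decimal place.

|j9.4 + 0.41| = √(9.4² + 0.41²) = 9.409
|j9.4 + 0.8| = √(9.4² + 0.8²) = 9.434
|j9.4 + 4.8| = √(9.4² + 4.8²) = 10.55
|j9.4 + 269| = √(9.4² + 269²) = 269.2
|j9.4 + 563| = √(9.4² + 563²) = 563.1
|H(j9.4)| = 316 × 9.409 / (9.434 × 10.55 × 269.2 × 563.1) = 0.00019702
20 log₁₀(0.00019702) = -74.11 dB
∠(j9.4 + 0.41) = arctan(9.4/0.41) = 87.50°
∠(j9.4 + 0.8) = arctan(9.4/0.8) = 85.14°
∠(j9.4 + 4.8) = arctan(9.4/4.8) = 62.95°
∠(j9.4 + 269) = arctan(9.4/269) = 2.00°
∠(j9.4 + 563) = arctan(9.4/563) = 0.96°
∠H(j9.4) = 87.50° − (85.14° + 62.95° + 2.00° + 0.96°) = -63.54°

|H| = -74.1 dB, ∠H = -63.5°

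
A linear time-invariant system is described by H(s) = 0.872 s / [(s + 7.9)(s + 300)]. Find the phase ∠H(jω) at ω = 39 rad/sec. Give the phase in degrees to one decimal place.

∠(j39) = 90.00°
∠(j39 + 7.9) = arctan(39/7.9) = 78.55°
∠(j39 + 300) = arctan(39/300) = 7.41°
∠H(j39) = 90.00° − (78.55° + 7.41°) = 4.04°

4.0°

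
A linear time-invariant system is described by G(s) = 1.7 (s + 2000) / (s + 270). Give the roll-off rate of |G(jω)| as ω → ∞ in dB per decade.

0 dB/decade

With 1 zero and 1 pole, the high-frequency asymptotic slope is 20 × (1 − 1) = 0 dB/decade.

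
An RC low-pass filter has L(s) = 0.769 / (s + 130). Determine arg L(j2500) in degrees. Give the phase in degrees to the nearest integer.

∠(j2500 + 130) = arctan(2500/130) = 87.02°
∠L(j2500) = −87.02° = -87.02°

-87 deg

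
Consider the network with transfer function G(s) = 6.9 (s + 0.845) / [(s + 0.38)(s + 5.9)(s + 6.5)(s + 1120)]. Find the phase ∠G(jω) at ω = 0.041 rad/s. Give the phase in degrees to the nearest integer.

-4°

∠(j0.041 + 0.845) = arctan(0.041/0.845) = 2.78°
∠(j0.041 + 0.38) = arctan(0.041/0.38) = 6.16°
∠(j0.041 + 5.9) = arctan(0.041/5.9) = 0.40°
∠(j0.041 + 6.5) = arctan(0.041/6.5) = 0.36°
∠(j0.041 + 1120) = arctan(0.041/1120) = 0.00°
∠G(j0.041) = 2.78° − (6.16° + 0.40° + 0.36° + 0.00°) = -4.14°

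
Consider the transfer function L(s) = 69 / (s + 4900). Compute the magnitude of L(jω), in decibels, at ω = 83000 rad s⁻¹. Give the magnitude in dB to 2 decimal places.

|j83000 + 4900| = √(83000² + 4900²) = 8.314e+04
|L(j83000)| = 69 / 8.314e+04 = 0.00082988
20 log₁₀(0.00082988) = -61.620 dB

-61.62 dB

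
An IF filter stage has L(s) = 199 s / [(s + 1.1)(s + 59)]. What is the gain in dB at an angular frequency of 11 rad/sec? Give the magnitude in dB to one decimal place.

|j11| = 11
|j11 + 1.1| = √(11² + 1.1²) = 11.05
|j11 + 59| = √(11² + 59²) = 60.02
|L(j11)| = 199 × 11 / (11.05 × 60.02) = 3.2993
20 log₁₀(3.2993) = 10.37 dB

10.4 dB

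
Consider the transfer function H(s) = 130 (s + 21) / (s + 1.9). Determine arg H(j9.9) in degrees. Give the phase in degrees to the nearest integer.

∠(j9.9 + 21) = arctan(9.9/21) = 25.24°
∠(j9.9 + 1.9) = arctan(9.9/1.9) = 79.14°
∠H(j9.9) = 25.24° − 79.14° = -53.90°

-54°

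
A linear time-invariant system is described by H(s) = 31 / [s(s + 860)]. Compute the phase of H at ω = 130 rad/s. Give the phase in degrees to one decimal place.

-98.6 deg

∠(j130 + 860) = arctan(130/860) = 8.60°
∠(j130) = 90.00°
∠H(j130) = − (8.60° + 90.00°) = -98.60°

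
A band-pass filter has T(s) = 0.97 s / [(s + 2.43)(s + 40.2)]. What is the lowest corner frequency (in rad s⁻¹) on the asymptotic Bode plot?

2.43 rad s⁻¹

Break frequencies occur at each pole and zero magnitude: 2.43 rad s⁻¹, 40.2 rad s⁻¹.
The lowest is 2.43 rad s⁻¹.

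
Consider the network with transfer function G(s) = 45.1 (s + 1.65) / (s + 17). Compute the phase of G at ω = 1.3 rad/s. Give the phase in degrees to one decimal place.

33.9°

∠(j1.3 + 1.65) = arctan(1.3/1.65) = 38.23°
∠(j1.3 + 17) = arctan(1.3/17) = 4.37°
∠G(j1.3) = 38.23° − 4.37° = 33.86°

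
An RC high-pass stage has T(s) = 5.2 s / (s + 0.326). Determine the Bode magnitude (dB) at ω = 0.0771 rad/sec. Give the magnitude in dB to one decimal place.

1.6 dB

|j0.0771| = 0.0771
|j0.0771 + 0.326| = √(0.0771² + 0.326²) = 0.335
|T(j0.0771)| = 5.2 × 0.0771 / 0.335 = 1.1968
20 log₁₀(1.1968) = 1.56 dB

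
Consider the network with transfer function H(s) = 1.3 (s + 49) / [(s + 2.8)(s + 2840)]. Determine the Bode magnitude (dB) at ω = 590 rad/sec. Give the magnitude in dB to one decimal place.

|j590 + 49| = √(590² + 49²) = 592
|j590 + 2.8| = √(590² + 2.8²) = 590
|j590 + 2840| = √(590² + 2840²) = 2901
|H(j590)| = 1.3 × 592 / (590 × 2901) = 0.00044972
20 log₁₀(0.00044972) = -66.94 dB

-66.9 dB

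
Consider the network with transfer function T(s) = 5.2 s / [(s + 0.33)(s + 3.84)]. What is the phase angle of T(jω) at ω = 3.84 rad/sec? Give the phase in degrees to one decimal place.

-40.1°

∠(j3.84) = 90.00°
∠(j3.84 + 0.33) = arctan(3.84/0.33) = 85.09°
∠(j3.84 + 3.84) = arctan(3.84/3.84) = 45.00°
∠T(j3.84) = 90.00° − (85.09° + 45.00°) = -40.09°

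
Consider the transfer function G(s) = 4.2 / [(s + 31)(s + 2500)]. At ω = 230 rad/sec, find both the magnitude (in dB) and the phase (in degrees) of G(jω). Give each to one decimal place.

|j230 + 31| = √(230² + 31²) = 232.1
|j230 + 2500| = √(230² + 2500²) = 2511
|G(j230)| = 4.2 / (232.1 × 2511) = 7.2084e-06
20 log₁₀(7.2084e-06) = -102.84 dB
∠(j230 + 31) = arctan(230/31) = 82.32°
∠(j230 + 2500) = arctan(230/2500) = 5.26°
∠G(j230) = − (82.32° + 5.26°) = -87.58°

|G| = -102.8 dB, ∠G = -87.6 deg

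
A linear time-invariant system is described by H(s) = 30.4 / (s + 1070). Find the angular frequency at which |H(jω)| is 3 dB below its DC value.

1070 rad/s

For a single-pole low-pass, the −3 dB point is at the pole: ω = 1070 rad/s.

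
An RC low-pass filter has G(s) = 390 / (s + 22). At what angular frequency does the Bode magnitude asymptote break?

22 rad s⁻¹

The single real pole at s = −22 gives a corner at ω = 22 rad s⁻¹.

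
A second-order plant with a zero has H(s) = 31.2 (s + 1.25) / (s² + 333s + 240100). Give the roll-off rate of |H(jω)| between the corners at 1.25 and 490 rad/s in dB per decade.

In this band the factors already past their corner are: zero at 1.25; net slope = 20 dB/decade.

20 dB/decade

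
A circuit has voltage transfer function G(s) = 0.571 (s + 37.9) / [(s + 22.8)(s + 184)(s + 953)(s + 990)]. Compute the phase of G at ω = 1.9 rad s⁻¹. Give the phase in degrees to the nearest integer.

-3°

∠(j1.9 + 37.9) = arctan(1.9/37.9) = 2.87°
∠(j1.9 + 22.8) = arctan(1.9/22.8) = 4.76°
∠(j1.9 + 184) = arctan(1.9/184) = 0.59°
∠(j1.9 + 953) = arctan(1.9/953) = 0.11°
∠(j1.9 + 990) = arctan(1.9/990) = 0.11°
∠G(j1.9) = 2.87° − (4.76° + 0.59° + 0.11° + 0.11°) = -2.71°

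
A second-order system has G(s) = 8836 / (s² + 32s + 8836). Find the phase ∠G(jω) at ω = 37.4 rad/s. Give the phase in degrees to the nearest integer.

∠[(j37.4)² + 32(j37.4) + 8836] = ∠[7437.2 + j1196.8] = 9.14°
∠G(j37.4) = −9.14° = -9.14°

-9°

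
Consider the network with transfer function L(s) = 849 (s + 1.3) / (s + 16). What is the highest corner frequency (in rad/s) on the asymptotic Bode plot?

16 rad/s

Break frequencies occur at each pole and zero magnitude: 1.3 rad/s, 16 rad/s.
The highest is 16 rad/s.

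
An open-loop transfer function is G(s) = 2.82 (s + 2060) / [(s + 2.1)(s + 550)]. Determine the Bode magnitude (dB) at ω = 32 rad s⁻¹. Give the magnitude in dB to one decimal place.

-9.7 dB

|j32 + 2060| = √(32² + 2060²) = 2060
|j32 + 2.1| = √(32² + 2.1²) = 32.07
|j32 + 550| = √(32² + 550²) = 550.9
|G(j32)| = 2.82 × 2060 / (32.07 × 550.9) = 0.32884
20 log₁₀(0.32884) = -9.66 dB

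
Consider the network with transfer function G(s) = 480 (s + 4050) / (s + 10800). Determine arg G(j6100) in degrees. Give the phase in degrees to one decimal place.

27.0°

∠(j6100 + 4050) = arctan(6100/4050) = 56.42°
∠(j6100 + 10800) = arctan(6100/10800) = 29.46°
∠G(j6100) = 56.42° − 29.46° = 26.96°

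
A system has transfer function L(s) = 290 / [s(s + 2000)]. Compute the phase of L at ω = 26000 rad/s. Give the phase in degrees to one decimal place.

∠(j26000 + 2000) = arctan(26000/2000) = 85.60°
∠(j26000) = 90.00°
∠L(j26000) = − (85.60° + 90.00°) = -175.60°

-175.6 deg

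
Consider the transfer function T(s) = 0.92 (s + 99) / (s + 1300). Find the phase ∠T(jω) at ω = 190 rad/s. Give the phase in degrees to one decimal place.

54.2 deg

∠(j190 + 99) = arctan(190/99) = 62.48°
∠(j190 + 1300) = arctan(190/1300) = 8.32°
∠T(j190) = 62.48° − 8.32° = 54.16°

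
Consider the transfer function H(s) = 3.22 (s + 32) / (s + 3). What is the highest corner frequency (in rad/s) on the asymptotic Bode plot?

Break frequencies occur at each pole and zero magnitude: 3 rad/s, 32 rad/s.
The highest is 32 rad/s.

32 rad/s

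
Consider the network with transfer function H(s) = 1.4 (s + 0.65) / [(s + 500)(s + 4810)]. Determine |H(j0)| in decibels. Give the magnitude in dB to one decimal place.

H(0) = 1.4 × 0.65 / (500 × 4810) = 3.7838e-07
20 log₁₀(3.7838e-07) = -128.44 dB

-128.4 dB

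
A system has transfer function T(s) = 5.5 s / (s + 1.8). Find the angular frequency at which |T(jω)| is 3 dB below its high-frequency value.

For a single-pole high-pass, the −3 dB point is at the pole: ω = 1.8 rad/s.

1.8 rad/s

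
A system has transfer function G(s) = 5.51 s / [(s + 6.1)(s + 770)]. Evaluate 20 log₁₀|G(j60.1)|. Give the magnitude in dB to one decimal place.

|j60.1| = 60.1
|j60.1 + 6.1| = √(60.1² + 6.1²) = 60.41
|j60.1 + 770| = √(60.1² + 770²) = 772.3
|G(j60.1)| = 5.51 × 60.1 / (60.41 × 772.3) = 0.0070977
20 log₁₀(0.0070977) = -42.98 dB

-43.0 dB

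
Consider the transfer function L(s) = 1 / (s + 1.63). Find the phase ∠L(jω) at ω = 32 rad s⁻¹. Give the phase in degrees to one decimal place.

-87.1°

∠(j32 + 1.63) = arctan(32/1.63) = 87.08°
∠L(j32) = −87.08° = -87.08°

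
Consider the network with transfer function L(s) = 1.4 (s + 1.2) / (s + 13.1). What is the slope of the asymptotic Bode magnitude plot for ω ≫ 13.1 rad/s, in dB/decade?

With 1 zero and 1 pole, the high-frequency asymptotic slope is 20 × (1 − 1) = 0 dB/decade.

0 dB/decade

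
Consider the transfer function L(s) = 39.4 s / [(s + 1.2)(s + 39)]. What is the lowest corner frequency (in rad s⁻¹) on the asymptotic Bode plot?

Break frequencies occur at each pole and zero magnitude: 1.2 rad s⁻¹, 39 rad s⁻¹.
The lowest is 1.2 rad s⁻¹.

1.2 rad s⁻¹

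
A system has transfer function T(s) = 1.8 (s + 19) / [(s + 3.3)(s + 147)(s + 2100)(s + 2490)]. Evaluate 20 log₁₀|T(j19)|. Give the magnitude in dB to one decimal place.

|j19 + 19| = √(19² + 19²) = 26.87
|j19 + 3.3| = √(19² + 3.3²) = 19.28
|j19 + 147| = √(19² + 147²) = 148.2
|j19 + 2100| = √(19² + 2100²) = 2100
|j19 + 2490| = √(19² + 2490²) = 2490
|T(j19)| = 1.8 × 26.87 / (19.28 × 148.2 × 2100 × 2490) = 3.2357e-09
20 log₁₀(3.2357e-09) = -169.80 dB

-169.8 dB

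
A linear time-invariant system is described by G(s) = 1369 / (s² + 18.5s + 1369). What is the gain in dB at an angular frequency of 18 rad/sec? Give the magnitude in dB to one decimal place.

|(j18)² + 18.5(j18) + 1369| = |1045 + j333| = 1097
|G(j18)| = 1369 / 1097 = 1.2482
20 log₁₀(1.2482) = 1.93 dB

1.9 dB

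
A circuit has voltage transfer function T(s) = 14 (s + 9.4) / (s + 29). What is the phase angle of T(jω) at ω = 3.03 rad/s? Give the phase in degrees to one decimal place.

∠(j3.03 + 9.4) = arctan(3.03/9.4) = 17.87°
∠(j3.03 + 29) = arctan(3.03/29) = 5.96°
∠T(j3.03) = 17.87° − 5.96° = 11.90°

11.9°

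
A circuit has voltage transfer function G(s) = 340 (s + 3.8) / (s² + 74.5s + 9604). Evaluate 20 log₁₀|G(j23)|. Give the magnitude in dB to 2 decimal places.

-1.33 dB

|j23 + 3.8| = √(23² + 3.8²) = 23.31
|(j23)² + 74.5(j23) + 9604| = |9075 + j1713.5| = 9235
|G(j23)| = 340 × 23.31 / 9235 = 0.85823
20 log₁₀(0.85823) = -1.328 dB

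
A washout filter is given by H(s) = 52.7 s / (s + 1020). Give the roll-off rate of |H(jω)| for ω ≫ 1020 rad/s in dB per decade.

With 1 zero and 1 pole, the high-frequency asymptotic slope is 20 × (1 − 1) = 0 dB/decade.

0 dB/decade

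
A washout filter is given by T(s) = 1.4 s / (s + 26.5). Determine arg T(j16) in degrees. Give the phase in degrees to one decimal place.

58.9 deg

∠(j16) = 90.00°
∠(j16 + 26.5) = arctan(16/26.5) = 31.12°
∠T(j16) = 90.00° − 31.12° = 58.88°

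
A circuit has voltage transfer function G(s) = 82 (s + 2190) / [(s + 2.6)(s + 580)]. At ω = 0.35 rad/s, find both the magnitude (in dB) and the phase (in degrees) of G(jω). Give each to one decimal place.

|j0.35 + 2190| = √(0.35² + 2190²) = 2190
|j0.35 + 2.6| = √(0.35² + 2.6²) = 2.623
|j0.35 + 580| = √(0.35² + 580²) = 580
|G(j0.35)| = 82 × 2190 / (2.623 × 580) = 118.02
20 log₁₀(118.02) = 41.44 dB
∠(j0.35 + 2190) = arctan(0.35/2190) = 0.01°
∠(j0.35 + 2.6) = arctan(0.35/2.6) = 7.67°
∠(j0.35 + 580) = arctan(0.35/580) = 0.03°
∠G(j0.35) = 0.01° − (7.67° + 0.03°) = -7.69°

|G| = 41.4 dB, ∠G = -7.7°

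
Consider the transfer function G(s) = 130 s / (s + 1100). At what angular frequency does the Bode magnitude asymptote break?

The single real pole at s = −1100 gives a corner at ω = 1100 rad/s.

1100 rad/s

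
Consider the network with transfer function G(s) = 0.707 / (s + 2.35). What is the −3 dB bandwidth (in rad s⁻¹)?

For a single-pole low-pass, the −3 dB point is at the pole: ω = 2.35 rad s⁻¹.

2.35 rad s⁻¹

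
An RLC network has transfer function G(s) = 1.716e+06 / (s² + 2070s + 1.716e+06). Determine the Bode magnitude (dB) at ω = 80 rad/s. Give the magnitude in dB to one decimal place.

|(j80)² + 2070(j80) + 1.716e+06| = |1.7096e+06 + j1.656e+05| = 1.718e+06
|G(j80)| = 1.716e+06 / 1.718e+06 = 0.99907
20 log₁₀(0.99907) = -0.01 dB

-0.0 dB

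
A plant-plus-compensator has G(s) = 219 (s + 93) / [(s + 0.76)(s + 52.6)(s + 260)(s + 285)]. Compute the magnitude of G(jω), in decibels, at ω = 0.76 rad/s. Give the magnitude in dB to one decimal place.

-46.3 dB

|j0.76 + 93| = √(0.76² + 93²) = 93
|j0.76 + 0.76| = √(0.76² + 0.76²) = 1.075
|j0.76 + 52.6| = √(0.76² + 52.6²) = 52.61
|j0.76 + 260| = √(0.76² + 260²) = 260
|j0.76 + 285| = √(0.76² + 285²) = 285
|G(j0.76)| = 219 × 93 / (1.075 × 52.61 × 260 × 285) = 0.0048614
20 log₁₀(0.0048614) = -46.26 dB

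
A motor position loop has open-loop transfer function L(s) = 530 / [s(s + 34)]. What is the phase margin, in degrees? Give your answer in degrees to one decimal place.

67.1°

Gain crossover: |L(jω)| = 1 at ω ≈ 14.4 rad s⁻¹.
∠L(j14.4) = −90° − arctan(14.4/34) ≈ -112.90°
PM = 180° + (-112.90°) = 67.10°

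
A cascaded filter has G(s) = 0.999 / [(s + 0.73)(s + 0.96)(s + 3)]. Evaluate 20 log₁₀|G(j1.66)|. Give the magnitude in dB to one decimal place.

|j1.66 + 0.73| = √(1.66² + 0.73²) = 1.813
|j1.66 + 0.96| = √(1.66² + 0.96²) = 1.918
|j1.66 + 3| = √(1.66² + 3²) = 3.429
|G(j1.66)| = 0.999 / (1.813 × 1.918 × 3.429) = 0.083789
20 log₁₀(0.083789) = -21.54 dB

-21.5 dB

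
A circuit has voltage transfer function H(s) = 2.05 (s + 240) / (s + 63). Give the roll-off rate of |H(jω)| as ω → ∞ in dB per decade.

0 dB/decade

With 1 zero and 1 pole, the high-frequency asymptotic slope is 20 × (1 − 1) = 0 dB/decade.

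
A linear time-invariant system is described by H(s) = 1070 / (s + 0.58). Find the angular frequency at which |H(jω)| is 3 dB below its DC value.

For a single-pole low-pass, the −3 dB point is at the pole: ω = 0.58 rad/s.

0.58 rad/s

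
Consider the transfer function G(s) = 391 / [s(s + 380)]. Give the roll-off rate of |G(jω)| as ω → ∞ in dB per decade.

-40 dB/decade

With 0 zeros and 2 poles, the high-frequency asymptotic slope is 20 × (0 − 2) = -40 dB/decade.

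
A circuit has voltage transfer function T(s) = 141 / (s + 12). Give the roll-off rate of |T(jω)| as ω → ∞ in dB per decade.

-20 dB/decade

With 0 zeros and 1 pole, the high-frequency asymptotic slope is 20 × (0 − 1) = -20 dB/decade.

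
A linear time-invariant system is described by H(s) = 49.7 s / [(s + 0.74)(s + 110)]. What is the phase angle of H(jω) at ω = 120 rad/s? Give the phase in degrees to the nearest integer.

∠(j120) = 90.00°
∠(j120 + 0.74) = arctan(120/0.74) = 89.65°
∠(j120 + 110) = arctan(120/110) = 47.49°
∠H(j120) = 90.00° − (89.65° + 47.49°) = -47.14°

-47°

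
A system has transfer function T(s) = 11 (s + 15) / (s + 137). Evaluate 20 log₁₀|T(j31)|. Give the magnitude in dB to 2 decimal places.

|j31 + 15| = √(31² + 15²) = 34.44
|j31 + 137| = √(31² + 137²) = 140.5
|T(j31)| = 11 × 34.44 / 140.5 = 2.6969
20 log₁₀(2.6969) = 8.617 dB

8.62 dB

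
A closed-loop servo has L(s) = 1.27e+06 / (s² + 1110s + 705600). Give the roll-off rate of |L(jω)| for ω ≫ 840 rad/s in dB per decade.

-40 dB/decade

With 0 zeros and 2 poles, the high-frequency asymptotic slope is 20 × (0 − 2) = -40 dB/decade.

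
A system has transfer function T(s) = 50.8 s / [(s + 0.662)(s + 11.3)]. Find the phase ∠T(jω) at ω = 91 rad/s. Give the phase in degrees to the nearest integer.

-83 deg

∠(j91) = 90.00°
∠(j91 + 0.662) = arctan(91/0.662) = 89.58°
∠(j91 + 11.3) = arctan(91/11.3) = 82.92°
∠T(j91) = 90.00° − (89.58° + 82.92°) = -82.50°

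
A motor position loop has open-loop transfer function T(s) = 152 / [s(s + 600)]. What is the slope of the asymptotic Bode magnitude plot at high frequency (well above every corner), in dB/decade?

-40 dB/decade

With 0 zeros and 2 poles, the high-frequency asymptotic slope is 20 × (0 − 2) = -40 dB/decade.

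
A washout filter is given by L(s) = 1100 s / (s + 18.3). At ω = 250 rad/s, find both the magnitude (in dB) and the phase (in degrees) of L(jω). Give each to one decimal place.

|L| = 60.8 dB, ∠L = 4.2°

|j250| = 250
|j250 + 18.3| = √(250² + 18.3²) = 250.7
|L(j250)| = 1100 × 250 / 250.7 = 1097.1
20 log₁₀(1097.1) = 60.80 dB
∠(j250) = 90.00°
∠(j250 + 18.3) = arctan(250/18.3) = 85.81°
∠L(j250) = 90.00° − 85.81° = 4.19°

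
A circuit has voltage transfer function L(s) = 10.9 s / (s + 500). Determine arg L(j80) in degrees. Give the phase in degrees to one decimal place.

80.9°

∠(j80) = 90.00°
∠(j80 + 500) = arctan(80/500) = 9.09°
∠L(j80) = 90.00° − 9.09° = 80.91°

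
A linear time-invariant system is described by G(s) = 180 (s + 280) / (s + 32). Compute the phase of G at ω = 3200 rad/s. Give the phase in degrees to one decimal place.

∠(j3200 + 280) = arctan(3200/280) = 85.00°
∠(j3200 + 32) = arctan(3200/32) = 89.43°
∠G(j3200) = 85.00° − 89.43° = -4.43°

-4.4°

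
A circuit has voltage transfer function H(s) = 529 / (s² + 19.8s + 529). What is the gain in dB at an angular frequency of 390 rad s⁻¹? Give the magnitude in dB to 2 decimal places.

|(j390)² + 19.8(j390) + 529| = |-1.5157e+05 + j7722| = 1.518e+05
|H(j390)| = 529 / 1.518e+05 = 0.0034856
20 log₁₀(0.0034856) = -49.154 dB

-49.15 dB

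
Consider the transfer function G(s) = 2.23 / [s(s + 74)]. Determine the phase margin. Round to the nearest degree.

Gain crossover: |G(jω)| = 1 at ω ≈ 0.0301 rad/s.
∠G(j0.0301) = −90° − arctan(0.0301/74) ≈ -90.02°
PM = 180° + (-90.02°) = 89.98°

90 deg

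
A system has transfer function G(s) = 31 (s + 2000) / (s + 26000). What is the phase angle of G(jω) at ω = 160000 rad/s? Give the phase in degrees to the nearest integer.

∠(j160000 + 2000) = arctan(160000/2000) = 89.28°
∠(j160000 + 26000) = arctan(160000/26000) = 80.77°
∠G(j160000) = 89.28° − 80.77° = 8.51°

9°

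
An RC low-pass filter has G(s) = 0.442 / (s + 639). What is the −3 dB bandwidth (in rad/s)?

639 rad/s

For a single-pole low-pass, the −3 dB point is at the pole: ω = 639 rad/s.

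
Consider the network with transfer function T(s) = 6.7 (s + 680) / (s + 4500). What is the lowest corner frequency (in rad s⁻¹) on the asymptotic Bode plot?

Break frequencies occur at each pole and zero magnitude: 680 rad s⁻¹, 4500 rad s⁻¹.
The lowest is 680 rad s⁻¹.

680 rad s⁻¹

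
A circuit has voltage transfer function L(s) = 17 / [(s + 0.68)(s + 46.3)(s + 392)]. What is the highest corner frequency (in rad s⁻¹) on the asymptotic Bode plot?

392 rad s⁻¹

Break frequencies occur at each pole and zero magnitude: 0.68 rad s⁻¹, 46.3 rad s⁻¹, 392 rad s⁻¹.
The highest is 392 rad s⁻¹.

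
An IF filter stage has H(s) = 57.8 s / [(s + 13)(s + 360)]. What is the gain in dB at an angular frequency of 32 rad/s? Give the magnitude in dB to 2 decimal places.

|j32| = 32
|j32 + 13| = √(32² + 13²) = 34.54
|j32 + 360| = √(32² + 360²) = 361.4
|H(j32)| = 57.8 × 32 / (34.54 × 361.4) = 0.14817
20 log₁₀(0.14817) = -16.585 dB

-16.59 dB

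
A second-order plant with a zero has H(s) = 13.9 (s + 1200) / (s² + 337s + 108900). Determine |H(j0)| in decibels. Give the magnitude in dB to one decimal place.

H(0) = 13.9 × 1200 / 108900 = 0.15317
20 log₁₀(0.15317) = -16.30 dB

-16.3 dB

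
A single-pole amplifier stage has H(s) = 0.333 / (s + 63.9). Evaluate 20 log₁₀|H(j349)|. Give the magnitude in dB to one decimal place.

|j349 + 63.9| = √(349² + 63.9²) = 354.8
|H(j349)| = 0.333 / 354.8 = 0.00093855
20 log₁₀(0.00093855) = -60.55 dB

-60.6 dB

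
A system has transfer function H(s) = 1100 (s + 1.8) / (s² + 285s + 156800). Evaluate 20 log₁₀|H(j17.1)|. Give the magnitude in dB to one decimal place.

|j17.1 + 1.8| = √(17.1² + 1.8²) = 17.19
|(j17.1)² + 285(j17.1) + 156800| = |1.5651e+05 + j4873.5| = 1.566e+05
|H(j17.1)| = 1100 × 17.19 / 1.566e+05 = 0.12079
20 log₁₀(0.12079) = -18.36 dB

-18.4 dB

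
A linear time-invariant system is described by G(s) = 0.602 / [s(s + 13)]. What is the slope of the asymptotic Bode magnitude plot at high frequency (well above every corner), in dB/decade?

-40 dB/decade

With 0 zeros and 2 poles, the high-frequency asymptotic slope is 20 × (0 − 2) = -40 dB/decade.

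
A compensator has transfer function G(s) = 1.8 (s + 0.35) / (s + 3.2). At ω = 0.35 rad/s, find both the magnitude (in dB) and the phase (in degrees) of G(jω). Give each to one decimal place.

|j0.35 + 0.35| = √(0.35² + 0.35²) = 0.495
|j0.35 + 3.2| = √(0.35² + 3.2²) = 3.219
|G(j0.35)| = 1.8 × 0.495 / 3.219 = 0.27677
20 log₁₀(0.27677) = -11.16 dB
∠(j0.35 + 0.35) = arctan(0.35/0.35) = 45.00°
∠(j0.35 + 3.2) = arctan(0.35/3.2) = 6.24°
∠G(j0.35) = 45.00° − 6.24° = 38.76°

|G| = -11.2 dB, ∠G = 38.8 deg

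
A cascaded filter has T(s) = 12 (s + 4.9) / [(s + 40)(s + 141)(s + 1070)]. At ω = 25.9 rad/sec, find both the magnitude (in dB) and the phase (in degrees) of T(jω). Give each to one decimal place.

|T| = -87.3 dB, ∠T = 34.6°

|j25.9 + 4.9| = √(25.9² + 4.9²) = 26.36
|j25.9 + 40| = √(25.9² + 40²) = 47.65
|j25.9 + 141| = √(25.9² + 141²) = 143.4
|j25.9 + 1070| = √(25.9² + 1070²) = 1070
|T(j25.9)| = 12 × 26.36 / (47.65 × 143.4 × 1070) = 4.326e-05
20 log₁₀(4.326e-05) = -87.28 dB
∠(j25.9 + 4.9) = arctan(25.9/4.9) = 79.29°
∠(j25.9 + 40) = arctan(25.9/40) = 32.92°
∠(j25.9 + 141) = arctan(25.9/141) = 10.41°
∠(j25.9 + 1070) = arctan(25.9/1070) = 1.39°
∠T(j25.9) = 79.29° − (32.92° + 10.41° + 1.39°) = 34.57°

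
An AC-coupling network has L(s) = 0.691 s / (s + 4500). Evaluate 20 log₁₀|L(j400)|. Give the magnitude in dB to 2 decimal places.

-24.27 dB

|j400| = 400
|j400 + 4500| = √(400² + 4500²) = 4518
|L(j400)| = 0.691 × 400 / 4518 = 0.061181
20 log₁₀(0.061181) = -24.268 dB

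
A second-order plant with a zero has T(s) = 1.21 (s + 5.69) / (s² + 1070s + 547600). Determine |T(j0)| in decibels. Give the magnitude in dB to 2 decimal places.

T(0) = 1.21 × 5.69 / 547600 = 1.2573e-05
20 log₁₀(1.2573e-05) = -98.011 dB

-98.01 dB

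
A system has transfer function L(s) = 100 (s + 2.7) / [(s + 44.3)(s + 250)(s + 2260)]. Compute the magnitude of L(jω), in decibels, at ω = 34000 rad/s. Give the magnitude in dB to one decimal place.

|j34000 + 2.7| = √(34000² + 2.7²) = 3.4e+04
|j34000 + 44.3| = √(34000² + 44.3²) = 3.4e+04
|j34000 + 250| = √(34000² + 250²) = 3.4e+04
|j34000 + 2260| = √(34000² + 2260²) = 3.408e+04
|L(j34000)| = 100 × 3.4e+04 / (3.4e+04 × 3.4e+04 × 3.408e+04) = 8.6312e-08
20 log₁₀(8.6312e-08) = -141.28 dB

-141.3 dB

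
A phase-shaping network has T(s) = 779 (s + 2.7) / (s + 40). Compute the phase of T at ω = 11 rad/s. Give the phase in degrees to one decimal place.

∠(j11 + 2.7) = arctan(11/2.7) = 76.21°
∠(j11 + 40) = arctan(11/40) = 15.38°
∠T(j11) = 76.21° − 15.38° = 60.83°

60.8°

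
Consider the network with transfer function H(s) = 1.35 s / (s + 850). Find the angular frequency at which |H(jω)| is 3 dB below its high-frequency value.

For a single-pole high-pass, the −3 dB point is at the pole: ω = 850 rad s⁻¹.

850 rad s⁻¹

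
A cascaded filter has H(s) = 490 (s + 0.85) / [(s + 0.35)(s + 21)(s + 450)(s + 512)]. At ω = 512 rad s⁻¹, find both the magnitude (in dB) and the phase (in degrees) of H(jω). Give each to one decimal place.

|H| = -114.3 dB, ∠H = -181.4°

|j512 + 0.85| = √(512² + 0.85²) = 512
|j512 + 0.35| = √(512² + 0.35²) = 512
|j512 + 21| = √(512² + 21²) = 512.4
|j512 + 450| = √(512² + 450²) = 681.6
|j512 + 512| = √(512² + 512²) = 724.1
|H(j512)| = 490 × 512 / (512 × 512.4 × 681.6 × 724.1) = 1.9374e-06
20 log₁₀(1.9374e-06) = -114.26 dB
∠(j512 + 0.85) = arctan(512/0.85) = 89.90°
∠(j512 + 0.35) = arctan(512/0.35) = 89.96°
∠(j512 + 21) = arctan(512/21) = 87.65°
∠(j512 + 450) = arctan(512/450) = 48.69°
∠(j512 + 512) = arctan(512/512) = 45.00°
∠H(j512) = 89.90° − (89.96° + 87.65° + 48.69° + 45.00°) = -181.39°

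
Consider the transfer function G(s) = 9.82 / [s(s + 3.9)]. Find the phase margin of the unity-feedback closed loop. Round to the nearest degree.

61°

Gain crossover: |G(jω)| = 1 at ω ≈ 2.19 rad/s.
∠G(j2.19) = −90° − arctan(2.19/3.9) ≈ -119.37°
PM = 180° + (-119.37°) = 60.63°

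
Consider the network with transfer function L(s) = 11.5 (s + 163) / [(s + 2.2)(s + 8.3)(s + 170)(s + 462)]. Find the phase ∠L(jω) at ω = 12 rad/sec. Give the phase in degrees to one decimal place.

∠(j12 + 163) = arctan(12/163) = 4.21°
∠(j12 + 2.2) = arctan(12/2.2) = 79.61°
∠(j12 + 8.3) = arctan(12/8.3) = 55.33°
∠(j12 + 170) = arctan(12/170) = 4.04°
∠(j12 + 462) = arctan(12/462) = 1.49°
∠L(j12) = 4.21° − (79.61° + 55.33° + 4.04° + 1.49°) = -136.26°

-136.3 deg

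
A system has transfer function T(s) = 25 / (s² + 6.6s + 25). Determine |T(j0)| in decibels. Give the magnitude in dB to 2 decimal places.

T(0) = 25 / 25 = 1
20 log₁₀(1) = 0.000 dB

0.00 dB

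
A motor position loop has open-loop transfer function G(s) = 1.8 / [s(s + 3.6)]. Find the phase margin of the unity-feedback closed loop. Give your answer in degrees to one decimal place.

82.2°

Gain crossover: |G(jω)| = 1 at ω ≈ 0.495 rad s⁻¹.
∠G(j0.495) = −90° − arctan(0.495/3.6) ≈ -97.83°
PM = 180° + (-97.83°) = 82.17°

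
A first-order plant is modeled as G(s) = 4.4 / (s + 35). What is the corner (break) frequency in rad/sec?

35 rad/sec

The single real pole at s = −35 gives a corner at ω = 35 rad/sec.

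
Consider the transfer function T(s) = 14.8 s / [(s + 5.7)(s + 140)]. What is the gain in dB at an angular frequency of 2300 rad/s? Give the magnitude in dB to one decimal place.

-43.8 dB

|j2300| = 2300
|j2300 + 5.7| = √(2300² + 5.7²) = 2300
|j2300 + 140| = √(2300² + 140²) = 2304
|T(j2300)| = 14.8 × 2300 / (2300 × 2304) = 0.0064229
20 log₁₀(0.0064229) = -43.85 dB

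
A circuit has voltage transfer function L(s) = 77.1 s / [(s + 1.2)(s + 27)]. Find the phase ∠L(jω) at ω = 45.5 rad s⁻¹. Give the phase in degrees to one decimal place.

∠(j45.5) = 90.00°
∠(j45.5 + 1.2) = arctan(45.5/1.2) = 88.49°
∠(j45.5 + 27) = arctan(45.5/27) = 59.31°
∠L(j45.5) = 90.00° − (88.49° + 59.31°) = -57.80°

-57.8 deg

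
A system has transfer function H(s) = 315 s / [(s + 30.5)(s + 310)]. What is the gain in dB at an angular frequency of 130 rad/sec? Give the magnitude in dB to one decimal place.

|j130| = 130
|j130 + 30.5| = √(130² + 30.5²) = 133.5
|j130 + 310| = √(130² + 310²) = 336.2
|H(j130)| = 315 × 130 / (133.5 × 336.2) = 0.9123
20 log₁₀(0.9123) = -0.80 dB

-0.8 dB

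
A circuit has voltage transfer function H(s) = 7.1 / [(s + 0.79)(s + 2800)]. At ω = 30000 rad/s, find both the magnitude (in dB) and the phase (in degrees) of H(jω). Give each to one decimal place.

|H| = -162.1 dB, ∠H = -174.7°

|j30000 + 0.79| = √(30000² + 0.79²) = 3e+04
|j30000 + 2800| = √(30000² + 2800²) = 3.013e+04
|H(j30000)| = 7.1 / (3e+04 × 3.013e+04) = 7.8548e-09
20 log₁₀(7.8548e-09) = -162.10 dB
∠(j30000 + 0.79) = arctan(30000/0.79) = 90.00°
∠(j30000 + 2800) = arctan(30000/2800) = 84.67°
∠H(j30000) = − (90.00° + 84.67°) = -174.67°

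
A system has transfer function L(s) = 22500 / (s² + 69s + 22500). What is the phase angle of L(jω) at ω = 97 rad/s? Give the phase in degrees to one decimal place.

∠[(j97)² + 69(j97) + 22500] = ∠[13091 + j6693] = 27.08°
∠L(j97) = −27.08° = -27.08°

-27.1°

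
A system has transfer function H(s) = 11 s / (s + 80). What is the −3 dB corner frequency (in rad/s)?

For a single-pole high-pass, the −3 dB point is at the pole: ω = 80 rad/s.

80 rad/s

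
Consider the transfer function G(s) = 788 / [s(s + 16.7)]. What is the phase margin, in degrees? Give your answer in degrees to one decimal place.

33.0 deg

Gain crossover: |G(jω)| = 1 at ω ≈ 25.7 rad s⁻¹.
∠G(j25.7) = −90° − arctan(25.7/16.7) ≈ -146.99°
PM = 180° + (-146.99°) = 33.01°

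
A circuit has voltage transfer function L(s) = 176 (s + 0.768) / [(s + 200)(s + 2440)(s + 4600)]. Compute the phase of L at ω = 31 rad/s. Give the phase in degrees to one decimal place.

78.7°

∠(j31 + 0.768) = arctan(31/0.768) = 88.58°
∠(j31 + 200) = arctan(31/200) = 8.81°
∠(j31 + 2440) = arctan(31/2440) = 0.73°
∠(j31 + 4600) = arctan(31/4600) = 0.39°
∠L(j31) = 88.58° − (8.81° + 0.73° + 0.39°) = 78.66°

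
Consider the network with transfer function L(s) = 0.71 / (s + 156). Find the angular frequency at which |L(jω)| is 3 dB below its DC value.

156 rad s⁻¹

For a single-pole low-pass, the −3 dB point is at the pole: ω = 156 rad s⁻¹.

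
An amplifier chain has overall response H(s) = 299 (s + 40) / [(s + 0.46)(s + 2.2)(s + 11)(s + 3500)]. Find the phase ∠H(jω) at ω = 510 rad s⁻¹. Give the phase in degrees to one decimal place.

∠(j510 + 40) = arctan(510/40) = 85.52°
∠(j510 + 0.46) = arctan(510/0.46) = 89.95°
∠(j510 + 2.2) = arctan(510/2.2) = 89.75°
∠(j510 + 11) = arctan(510/11) = 88.76°
∠(j510 + 3500) = arctan(510/3500) = 8.29°
∠H(j510) = 85.52° − (89.95° + 89.75° + 88.76° + 8.29°) = -191.24°

-191.2°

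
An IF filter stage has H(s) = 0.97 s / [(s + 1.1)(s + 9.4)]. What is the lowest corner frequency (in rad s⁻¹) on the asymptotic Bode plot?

1.1 rad s⁻¹

Break frequencies occur at each pole and zero magnitude: 1.1 rad s⁻¹, 9.4 rad s⁻¹.
The lowest is 1.1 rad s⁻¹.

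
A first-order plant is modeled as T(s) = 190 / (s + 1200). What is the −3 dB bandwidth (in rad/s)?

For a single-pole low-pass, the −3 dB point is at the pole: ω = 1200 rad/s.

1200 rad/s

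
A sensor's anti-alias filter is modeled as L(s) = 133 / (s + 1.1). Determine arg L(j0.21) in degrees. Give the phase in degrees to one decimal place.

-10.8°

∠(j0.21 + 1.1) = arctan(0.21/1.1) = 10.81°
∠L(j0.21) = −10.81° = -10.81°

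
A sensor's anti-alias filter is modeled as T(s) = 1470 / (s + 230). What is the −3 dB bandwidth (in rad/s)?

230 rad/s

For a single-pole low-pass, the −3 dB point is at the pole: ω = 230 rad/s.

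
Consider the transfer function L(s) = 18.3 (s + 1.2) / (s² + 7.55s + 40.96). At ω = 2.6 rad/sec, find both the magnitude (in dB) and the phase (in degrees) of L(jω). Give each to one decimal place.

|L| = 2.5 dB, ∠L = 35.4 deg

|j2.6 + 1.2| = √(2.6² + 1.2²) = 2.864
|(j2.6)² + 7.55(j2.6) + 40.96| = |34.2 + j19.63| = 39.43
|L(j2.6)| = 18.3 × 2.864 / 39.43 = 1.3289
20 log₁₀(1.3289) = 2.47 dB
∠(j2.6 + 1.2) = arctan(2.6/1.2) = 65.22°
∠[(j2.6)² + 7.55(j2.6) + 40.96] = ∠[34.2 + j19.63] = 29.85°
∠L(j2.6) = 65.22° − 29.85° = 35.37°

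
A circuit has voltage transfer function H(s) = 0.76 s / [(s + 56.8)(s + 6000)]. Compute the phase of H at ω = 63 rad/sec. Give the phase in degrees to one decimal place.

41.4 deg

∠(j63) = 90.00°
∠(j63 + 56.8) = arctan(63/56.8) = 47.96°
∠(j63 + 6000) = arctan(63/6000) = 0.60°
∠H(j63) = 90.00° − (47.96° + 0.60°) = 41.44°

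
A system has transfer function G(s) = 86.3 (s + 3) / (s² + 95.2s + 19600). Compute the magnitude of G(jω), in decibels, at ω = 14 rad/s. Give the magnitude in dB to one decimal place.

|j14 + 3| = √(14² + 3²) = 14.32
|(j14)² + 95.2(j14) + 19600| = |19404 + j1332.8| = 1.945e+04
|G(j14)| = 86.3 × 14.32 / 1.945e+04 = 0.063529
20 log₁₀(0.063529) = -23.94 dB

-23.9 dB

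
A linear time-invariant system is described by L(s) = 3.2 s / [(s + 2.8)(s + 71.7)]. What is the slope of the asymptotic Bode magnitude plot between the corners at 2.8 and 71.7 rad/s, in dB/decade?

In this band the factors already past their corner are: 1 differentiator zero, pole at 2.8; net slope = 0 dB/decade.

0 dB/decade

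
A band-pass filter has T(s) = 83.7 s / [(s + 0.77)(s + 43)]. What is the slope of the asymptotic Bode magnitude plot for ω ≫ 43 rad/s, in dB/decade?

-20 dB/decade

With 1 zero and 2 poles, the high-frequency asymptotic slope is 20 × (1 − 2) = -20 dB/decade.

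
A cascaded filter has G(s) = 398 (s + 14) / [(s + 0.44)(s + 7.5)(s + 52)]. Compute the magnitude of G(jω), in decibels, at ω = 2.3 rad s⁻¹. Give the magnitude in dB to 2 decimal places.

15.43 dB

|j2.3 + 14| = √(2.3² + 14²) = 14.19
|j2.3 + 0.44| = √(2.3² + 0.44²) = 2.342
|j2.3 + 7.5| = √(2.3² + 7.5²) = 7.845
|j2.3 + 52| = √(2.3² + 52²) = 52.05
|G(j2.3)| = 398 × 14.19 / (2.342 × 7.845 × 52.05) = 5.9055
20 log₁₀(5.9055) = 15.425 dB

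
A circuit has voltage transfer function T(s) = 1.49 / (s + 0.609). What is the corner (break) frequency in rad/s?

The single real pole at s = −0.609 gives a corner at ω = 0.609 rad/s.

0.609 rad/s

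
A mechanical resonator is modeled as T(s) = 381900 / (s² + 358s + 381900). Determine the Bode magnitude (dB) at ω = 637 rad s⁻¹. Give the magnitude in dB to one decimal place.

|(j637)² + 358(j637) + 381900| = |-23869 + j2.2805e+05| = 2.293e+05
|T(j637)| = 381900 / 2.293e+05 = 1.6656
20 log₁₀(1.6656) = 4.43 dB

4.4 dB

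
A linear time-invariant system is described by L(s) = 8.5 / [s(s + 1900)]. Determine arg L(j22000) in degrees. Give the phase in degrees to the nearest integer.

∠(j22000 + 1900) = arctan(22000/1900) = 85.06°
∠(j22000) = 90.00°
∠L(j22000) = − (85.06° + 90.00°) = -175.06°

-175°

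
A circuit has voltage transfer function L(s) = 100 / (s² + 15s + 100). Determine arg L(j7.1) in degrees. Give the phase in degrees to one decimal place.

∠[(j7.1)² + 15(j7.1) + 100] = ∠[49.59 + j106.5] = 65.03°
∠L(j7.1) = −65.03° = -65.03°

-65.0°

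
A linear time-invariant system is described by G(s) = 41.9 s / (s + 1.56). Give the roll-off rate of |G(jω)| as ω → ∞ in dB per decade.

0 dB/decade

With 1 zero and 1 pole, the high-frequency asymptotic slope is 20 × (1 − 1) = 0 dB/decade.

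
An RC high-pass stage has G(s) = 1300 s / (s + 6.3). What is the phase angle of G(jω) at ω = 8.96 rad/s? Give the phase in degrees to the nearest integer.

∠(j8.96) = 90.00°
∠(j8.96 + 6.3) = arctan(8.96/6.3) = 54.89°
∠G(j8.96) = 90.00° − 54.89° = 35.11°

35°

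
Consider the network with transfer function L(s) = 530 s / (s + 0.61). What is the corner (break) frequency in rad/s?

The single real pole at s = −0.61 gives a corner at ω = 0.61 rad/s.

0.61 rad/s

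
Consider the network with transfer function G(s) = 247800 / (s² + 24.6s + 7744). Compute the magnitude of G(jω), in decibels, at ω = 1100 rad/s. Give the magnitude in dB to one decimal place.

|(j1100)² + 24.6(j1100) + 7744| = |-1.2023e+06 + j27060| = 1.203e+06
|G(j1100)| = 247800 / 1.203e+06 = 0.20606
20 log₁₀(0.20606) = -13.72 dB

-13.7 dB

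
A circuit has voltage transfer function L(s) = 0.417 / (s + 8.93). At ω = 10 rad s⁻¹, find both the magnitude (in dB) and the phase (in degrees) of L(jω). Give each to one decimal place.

|L| = -30.1 dB, ∠L = -48.2°

|j10 + 8.93| = √(10² + 8.93²) = 13.41
|L(j10)| = 0.417 / 13.41 = 0.031103
20 log₁₀(0.031103) = -30.14 dB
∠(j10 + 8.93) = arctan(10/8.93) = 48.24°
∠L(j10) = −48.24° = -48.24°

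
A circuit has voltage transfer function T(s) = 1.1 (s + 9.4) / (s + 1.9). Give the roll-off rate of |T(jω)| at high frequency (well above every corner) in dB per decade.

0 dB/decade

With 1 zero and 1 pole, the high-frequency asymptotic slope is 20 × (1 − 1) = 0 dB/decade.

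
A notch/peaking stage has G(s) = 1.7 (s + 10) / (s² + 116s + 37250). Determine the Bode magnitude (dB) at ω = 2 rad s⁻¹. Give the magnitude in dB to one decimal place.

-66.6 dB

|j2 + 10| = √(2² + 10²) = 10.2
|(j2)² + 116(j2) + 37250| = |37246 + j232| = 3.725e+04
|G(j2)| = 1.7 × 10.2 / 3.725e+04 = 0.00046545
20 log₁₀(0.00046545) = -66.64 dB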